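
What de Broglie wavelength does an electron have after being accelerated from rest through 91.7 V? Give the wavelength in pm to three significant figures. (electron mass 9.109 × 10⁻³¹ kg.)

KE = eV = 1.602 × 10⁻¹⁹ × 91.70 = 1.469 × 10⁻¹⁷ J.
p = √(2mKE) = √(2 × 9.109 × 10⁻³¹ × 1.469 × 10⁻¹⁷) = 5.173 × 10⁻²⁴ kg·m/s.
λ = h/p = 6.626 × 10⁻³⁴ / 5.173 × 10⁻²⁴ = 1.28 × 10⁻¹⁰ m = 128 pm.

λ = 128 pm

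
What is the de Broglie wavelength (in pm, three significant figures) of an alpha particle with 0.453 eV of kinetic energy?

KE = 0.453 eV = 7.257 × 10⁻²⁰ J.
p = √(2mKE) = √(2 × 6.645 × 10⁻²⁷ × 7.257 × 10⁻²⁰) = 3.106 × 10⁻²³ kg·m/s.
λ = h/p = 6.626 × 10⁻³⁴ / 3.106 × 10⁻²³ = 2.13 × 10⁻¹¹ m = 21.3 pm.

λ = 21.3 pm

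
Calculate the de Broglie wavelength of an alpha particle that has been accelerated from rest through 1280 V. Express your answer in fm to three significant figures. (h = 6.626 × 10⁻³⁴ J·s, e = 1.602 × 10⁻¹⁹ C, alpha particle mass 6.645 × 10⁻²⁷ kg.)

λ = 284 fm

KE = 2eV = 2 × 1.602 × 10⁻¹⁹ × 1280 = 4.101 × 10⁻¹⁶ J.
p = √(2mKE) = √(2 × 6.645 × 10⁻²⁷ × 4.101 × 10⁻¹⁶) = 2.335 × 10⁻²¹ kg·m/s.
λ = h/p = 6.626 × 10⁻³⁴ / 2.335 × 10⁻²¹ = 2.84 × 10⁻¹³ m = 284 fm.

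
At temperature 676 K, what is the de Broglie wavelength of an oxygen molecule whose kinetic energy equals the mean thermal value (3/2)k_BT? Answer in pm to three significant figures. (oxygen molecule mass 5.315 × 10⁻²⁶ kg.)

KE = (3/2)k_BT = 1.5 × 1.381 × 10⁻²³ × 676 = 1.400 × 10⁻²⁰ J.
p = √(2mKE) = √(2 × 5.315 × 10⁻²⁶ × 1.400 × 10⁻²⁰) = 3.858 × 10⁻²³ kg·m/s.
λ = h/p = 1.72 × 10⁻¹¹ m = 17.2 pm.

λ = 17.2 pm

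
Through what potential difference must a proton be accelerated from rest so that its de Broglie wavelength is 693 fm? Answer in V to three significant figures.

V = 1710 V

p = h/λ = 6.626 × 10⁻³⁴ / 6.930 × 10⁻¹³ = 9.561 × 10⁻²² kg·m/s.
KE = p²/(2m) = 2.732 × 10⁻¹⁶ J.
V = KE/e = 2.732 × 10⁻¹⁶ / (1.602 × 10⁻¹⁹) = 1710 V.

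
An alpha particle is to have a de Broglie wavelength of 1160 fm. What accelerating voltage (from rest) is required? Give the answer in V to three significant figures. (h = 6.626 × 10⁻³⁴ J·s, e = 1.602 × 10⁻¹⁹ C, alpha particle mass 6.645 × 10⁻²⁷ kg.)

p = h/λ = 6.626 × 10⁻³⁴ / 1.160 × 10⁻¹² = 5.712 × 10⁻²² kg·m/s.
KE = p²/(2m) = 2.455 × 10⁻¹⁷ J.
V = KE/2e = 2.455 × 10⁻¹⁷ / (2 × 1.602 × 10⁻¹⁹) = 76.6 V.

V = 76.6 V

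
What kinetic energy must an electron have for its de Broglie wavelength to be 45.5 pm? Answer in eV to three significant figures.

KE = 727 eV

p = h/λ = 6.626 × 10⁻³⁴ / 4.550 × 10⁻¹¹ = 1.456 × 10⁻²³ kg·m/s.
KE = p²/(2m) = (1.456 × 10⁻²³)² / (2 × 9.109 × 10⁻³¹) = 1.164 × 10⁻¹⁶ J = 727 eV.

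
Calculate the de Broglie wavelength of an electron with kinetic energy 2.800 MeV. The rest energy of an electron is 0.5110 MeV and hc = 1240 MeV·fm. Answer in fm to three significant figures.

λ = 379 fm

Total energy E = KE + m₀c² = 2.800 + 0.5110 = 3.3110 MeV.
(pc)² = E² − (m₀c²)² = (3.3110)² − (0.5110)² = 10.70 MeV², so pc = 3.271 MeV.
λ = hc/(pc) = 1240 MeV·fm / 3.271 MeV = 379 fm.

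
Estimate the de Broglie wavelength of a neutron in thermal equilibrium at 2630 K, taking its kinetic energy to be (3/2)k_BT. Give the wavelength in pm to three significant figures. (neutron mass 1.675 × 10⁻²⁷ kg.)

λ = 49.0 pm

KE = (3/2)k_BT = 1.5 × 1.381 × 10⁻²³ × 2630 = 5.448 × 10⁻²⁰ J.
p = √(2mKE) = √(2 × 1.675 × 10⁻²⁷ × 5.448 × 10⁻²⁰) = 1.351 × 10⁻²³ kg·m/s.
λ = h/p = 4.90 × 10⁻¹¹ m = 49.0 pm.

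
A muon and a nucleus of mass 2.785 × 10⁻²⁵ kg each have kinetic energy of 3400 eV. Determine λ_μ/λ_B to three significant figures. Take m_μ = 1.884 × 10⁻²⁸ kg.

At fixed KE, p = √(2mKE) so λ = h/p ∝ 1/√m.
λ_μ/λ_B = √(m_B/m_μ) = √(2.785 × 10⁻²⁵/1.884 × 10⁻²⁸) = √(1478) = 38.4.

λ_μ/λ_B = 38.4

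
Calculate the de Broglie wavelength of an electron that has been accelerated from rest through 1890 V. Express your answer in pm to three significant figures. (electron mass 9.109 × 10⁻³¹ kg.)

KE = eV = 1.602 × 10⁻¹⁹ × 1890 = 3.028 × 10⁻¹⁶ J.
p = √(2mKE) = √(2 × 9.109 × 10⁻³¹ × 3.028 × 10⁻¹⁶) = 2.349 × 10⁻²³ kg·m/s.
λ = h/p = 6.626 × 10⁻³⁴ / 2.349 × 10⁻²³ = 2.82 × 10⁻¹¹ m = 28.2 pm.

λ = 28.2 pm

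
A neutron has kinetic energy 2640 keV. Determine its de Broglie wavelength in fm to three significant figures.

λ = 17.6 fm

KE = 2640 keV = 4.229 × 10⁻¹³ J.
p = √(2mKE) = √(2 × 1.675 × 10⁻²⁷ × 4.229 × 10⁻¹³) = 3.764 × 10⁻²⁰ kg·m/s.
λ = h/p = 6.626 × 10⁻³⁴ / 3.764 × 10⁻²⁰ = 1.76 × 10⁻¹⁴ m = 17.6 fm.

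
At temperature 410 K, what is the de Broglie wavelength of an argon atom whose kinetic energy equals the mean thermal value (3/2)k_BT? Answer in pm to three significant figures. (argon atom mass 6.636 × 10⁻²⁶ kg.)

KE = (3/2)k_BT = 1.5 × 1.381 × 10⁻²³ × 410 = 8.493 × 10⁻²¹ J.
p = √(2mKE) = √(2 × 6.636 × 10⁻²⁶ × 8.493 × 10⁻²¹) = 3.357 × 10⁻²³ kg·m/s.
λ = h/p = 1.97 × 10⁻¹¹ m = 19.7 pm.

λ = 19.7 pm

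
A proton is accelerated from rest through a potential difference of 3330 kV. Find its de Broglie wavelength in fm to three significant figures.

KE = eV = 1.602 × 10⁻¹⁹ × 3.330 × 10⁶ = 5.335 × 10⁻¹³ J.
p = √(2mKE) = √(2 × 1.673 × 10⁻²⁷ × 5.335 × 10⁻¹³) = 4.225 × 10⁻²⁰ kg·m/s.
λ = h/p = 6.626 × 10⁻³⁴ / 4.225 × 10⁻²⁰ = 1.57 × 10⁻¹⁴ m = 15.7 fm.

λ = 15.7 fm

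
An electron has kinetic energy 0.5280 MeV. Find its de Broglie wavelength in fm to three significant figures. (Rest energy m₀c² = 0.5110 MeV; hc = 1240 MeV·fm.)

Total energy E = KE + m₀c² = 0.5280 + 0.5110 = 1.0390 MeV.
(pc)² = E² − (m₀c²)² = (1.0390)² − (0.5110)² = 0.8184 MeV², so pc = 0.9047 MeV.
λ = hc/(pc) = 1240 MeV·fm / 0.9047 MeV = 1370 fm.

λ = 1370 fm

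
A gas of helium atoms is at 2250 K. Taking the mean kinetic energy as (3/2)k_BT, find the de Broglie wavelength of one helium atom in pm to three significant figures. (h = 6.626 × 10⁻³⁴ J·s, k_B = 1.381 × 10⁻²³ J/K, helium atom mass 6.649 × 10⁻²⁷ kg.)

λ = 26.6 pm

KE = (3/2)k_BT = 1.5 × 1.381 × 10⁻²³ × 2250 = 4.661 × 10⁻²⁰ J.
p = √(2mKE) = √(2 × 6.649 × 10⁻²⁷ × 4.661 × 10⁻²⁰) = 2.490 × 10⁻²³ kg·m/s.
λ = h/p = 2.66 × 10⁻¹¹ m = 26.6 pm.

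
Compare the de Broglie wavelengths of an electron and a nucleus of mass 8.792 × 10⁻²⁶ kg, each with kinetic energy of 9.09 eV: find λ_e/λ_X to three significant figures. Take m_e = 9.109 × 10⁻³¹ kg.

λ_e/λ_X = 311

At fixed KE, p = √(2mKE) so λ = h/p ∝ 1/√m.
λ_e/λ_X = √(m_X/m_e) = √(8.792 × 10⁻²⁶/9.109 × 10⁻³¹) = √(9.652 × 10⁴) = 311.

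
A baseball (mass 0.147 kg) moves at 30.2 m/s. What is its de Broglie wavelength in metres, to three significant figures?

p = mv = 0.147 × 30.2 = 4.439 kg·m/s.
λ = h/p = 6.626 × 10⁻³⁴ / 4.439 = 1.49 × 10⁻³⁴ m.

λ = 1.49 × 10⁻³⁴ m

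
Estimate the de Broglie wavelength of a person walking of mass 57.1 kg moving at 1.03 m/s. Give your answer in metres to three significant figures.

p = mv = 57.1 × 1.03 = 5.881 × 10¹ kg·m/s.
λ = h/p = 6.626 × 10⁻³⁴ / 5.881 × 10¹ = 1.13 × 10⁻³⁵ m.

λ = 1.13 × 10⁻³⁵ m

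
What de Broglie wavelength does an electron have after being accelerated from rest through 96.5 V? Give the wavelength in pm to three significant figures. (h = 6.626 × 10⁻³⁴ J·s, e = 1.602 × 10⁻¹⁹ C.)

KE = eV = 1.602 × 10⁻¹⁹ × 96.50 = 1.546 × 10⁻¹⁷ J.
p = √(2mKE) = √(2 × 9.109 × 10⁻³¹ × 1.546 × 10⁻¹⁷) = 5.307 × 10⁻²⁴ kg·m/s.
λ = h/p = 6.626 × 10⁻³⁴ / 5.307 × 10⁻²⁴ = 1.25 × 10⁻¹⁰ m = 125 pm.

λ = 125 pm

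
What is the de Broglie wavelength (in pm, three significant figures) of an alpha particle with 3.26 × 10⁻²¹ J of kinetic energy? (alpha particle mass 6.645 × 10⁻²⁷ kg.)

p = √(2mKE) = √(2 × 6.645 × 10⁻²⁷ × 3.260 × 10⁻²¹) = 6.582 × 10⁻²⁴ kg·m/s.
λ = h/p = 6.626 × 10⁻³⁴ / 6.582 × 10⁻²⁴ = 1.01 × 10⁻¹⁰ m = 101 pm.

λ = 101 pm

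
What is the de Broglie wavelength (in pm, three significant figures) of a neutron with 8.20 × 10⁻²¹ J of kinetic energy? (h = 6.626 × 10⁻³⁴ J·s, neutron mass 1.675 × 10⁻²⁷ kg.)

λ = 126 pm

p = √(2mKE) = √(2 × 1.675 × 10⁻²⁷ × 8.200 × 10⁻²¹) = 5.241 × 10⁻²⁴ kg·m/s.
λ = h/p = 6.626 × 10⁻³⁴ / 5.241 × 10⁻²⁴ = 1.26 × 10⁻¹⁰ m = 126 pm.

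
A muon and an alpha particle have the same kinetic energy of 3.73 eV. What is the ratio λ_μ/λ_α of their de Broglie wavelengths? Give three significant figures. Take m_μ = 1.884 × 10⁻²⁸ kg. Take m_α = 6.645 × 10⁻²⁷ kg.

λ_μ/λ_α = 5.94

At fixed KE, p = √(2mKE) so λ = h/p ∝ 1/√m.
λ_μ/λ_α = √(m_α/m_μ) = √(6.645 × 10⁻²⁷/1.884 × 10⁻²⁸) = √(35.27) = 5.94.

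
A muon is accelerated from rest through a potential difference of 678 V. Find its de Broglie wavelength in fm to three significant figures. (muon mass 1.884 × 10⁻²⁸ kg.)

KE = eV = 1.602 × 10⁻¹⁹ × 678.0 = 1.086 × 10⁻¹⁶ J.
p = √(2mKE) = √(2 × 1.884 × 10⁻²⁸ × 1.086 × 10⁻¹⁶) = 2.023 × 10⁻²² kg·m/s.
λ = h/p = 6.626 × 10⁻³⁴ / 2.023 × 10⁻²² = 3.28 × 10⁻¹² m = 3280 fm.

λ = 3280 fm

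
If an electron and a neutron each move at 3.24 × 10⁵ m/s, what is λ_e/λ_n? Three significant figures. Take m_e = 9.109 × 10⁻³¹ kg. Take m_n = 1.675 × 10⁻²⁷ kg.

At fixed v, p = mv so λ = h/(mv) ∝ 1/m.
λ_e/λ_n = m_n/m_e = 1.675 × 10⁻²⁷/9.109 × 10⁻³¹ = 1840.

λ_e/λ_n = 1840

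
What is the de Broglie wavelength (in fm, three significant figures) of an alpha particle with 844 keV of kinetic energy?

KE = 844 keV = 1.352 × 10⁻¹³ J.
p = √(2mKE) = √(2 × 6.645 × 10⁻²⁷ × 1.352 × 10⁻¹³) = 4.239 × 10⁻²⁰ kg·m/s.
λ = h/p = 6.626 × 10⁻³⁴ / 4.239 × 10⁻²⁰ = 1.56 × 10⁻¹⁴ m = 15.6 fm.

λ = 15.6 fm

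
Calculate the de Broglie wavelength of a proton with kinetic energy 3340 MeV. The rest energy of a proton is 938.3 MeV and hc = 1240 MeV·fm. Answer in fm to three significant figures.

Total energy E = KE + m₀c² = 3340 + 938.3 = 4278.3 MeV.
(pc)² = E² − (m₀c²)² = (4278.3)² − (938.3)² = 1.742 × 10⁷ MeV², so pc = 4174 MeV.
λ = hc/(pc) = 1240 MeV·fm / 4174 MeV = 0.297 fm.

λ = 0.297 fm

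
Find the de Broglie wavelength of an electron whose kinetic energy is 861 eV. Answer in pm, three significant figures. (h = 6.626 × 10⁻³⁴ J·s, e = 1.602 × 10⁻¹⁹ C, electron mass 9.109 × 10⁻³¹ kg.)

λ = 41.8 pm

KE = 861 eV = 1.379 × 10⁻¹⁶ J.
p = √(2mKE) = √(2 × 9.109 × 10⁻³¹ × 1.379 × 10⁻¹⁶) = 1.585 × 10⁻²³ kg·m/s.
λ = h/p = 6.626 × 10⁻³⁴ / 1.585 × 10⁻²³ = 4.18 × 10⁻¹¹ m = 41.8 pm.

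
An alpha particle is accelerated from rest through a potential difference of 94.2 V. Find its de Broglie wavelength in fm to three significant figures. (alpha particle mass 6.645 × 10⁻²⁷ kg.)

λ = 1050 fm

KE = 2eV = 2 × 1.602 × 10⁻¹⁹ × 94.20 = 3.018 × 10⁻¹⁷ J.
p = √(2mKE) = √(2 × 6.645 × 10⁻²⁷ × 3.018 × 10⁻¹⁷) = 6.333 × 10⁻²² kg·m/s.
λ = h/p = 6.626 × 10⁻³⁴ / 6.333 × 10⁻²² = 1.05 × 10⁻¹² m = 1050 fm.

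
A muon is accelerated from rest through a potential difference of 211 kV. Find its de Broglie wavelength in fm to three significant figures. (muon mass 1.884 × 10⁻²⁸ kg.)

λ = 186 fm

KE = eV = 1.602 × 10⁻¹⁹ × 2.110 × 10⁵ = 3.380 × 10⁻¹⁴ J.
p = √(2mKE) = √(2 × 1.884 × 10⁻²⁸ × 3.380 × 10⁻¹⁴) = 3.569 × 10⁻²¹ kg·m/s.
λ = h/p = 6.626 × 10⁻³⁴ / 3.569 × 10⁻²¹ = 1.86 × 10⁻¹³ m = 186 fm.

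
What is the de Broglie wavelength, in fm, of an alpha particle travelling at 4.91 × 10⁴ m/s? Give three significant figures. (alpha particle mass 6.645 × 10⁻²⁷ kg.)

p = mv = 6.645 × 10⁻²⁷ × 4.91 × 10⁴ = 3.263 × 10⁻²² kg·m/s.
λ = h/p = 6.626 × 10⁻³⁴ / 3.263 × 10⁻²² = 2.03 × 10⁻¹² m = 2030 fm.

λ = 2030 fm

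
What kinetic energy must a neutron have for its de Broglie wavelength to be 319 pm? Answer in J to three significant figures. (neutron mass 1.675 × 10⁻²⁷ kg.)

KE = 1.29 × 10⁻²¹ J

p = h/λ = 6.626 × 10⁻³⁴ / 3.190 × 10⁻¹⁰ = 2.077 × 10⁻²⁴ kg·m/s.
KE = p²/(2m) = (2.077 × 10⁻²⁴)² / (2 × 1.675 × 10⁻²⁷) = 1.288 × 10⁻²¹ J = 1.29 × 10⁻²¹ J.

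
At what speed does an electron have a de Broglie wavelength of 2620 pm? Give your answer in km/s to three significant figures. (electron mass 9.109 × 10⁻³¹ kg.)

v = 278 km/s

p = h/λ = 6.626 × 10⁻³⁴ / 2.620 × 10⁻⁹ = 2.529 × 10⁻²⁵ kg·m/s.
v = p/m = 2.529 × 10⁻²⁵ / 9.109 × 10⁻³¹ = 2.78 × 10⁵ m/s = 278 km/s.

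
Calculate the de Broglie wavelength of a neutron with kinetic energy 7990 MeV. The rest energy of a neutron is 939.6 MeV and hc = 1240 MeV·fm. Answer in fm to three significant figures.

Total energy E = KE + m₀c² = 7990 + 939.6 = 8929.6 MeV.
(pc)² = E² − (m₀c²)² = (8929.6)² − (939.6)² = 7.885 × 10⁷ MeV², so pc = 8880 MeV.
λ = hc/(pc) = 1240 MeV·fm / 8880 MeV = 0.140 fm.

λ = 0.140 fm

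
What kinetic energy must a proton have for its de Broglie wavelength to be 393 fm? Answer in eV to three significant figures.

KE = 5300 eV

p = h/λ = 6.626 × 10⁻³⁴ / 3.930 × 10⁻¹³ = 1.686 × 10⁻²¹ kg·m/s.
KE = p²/(2m) = (1.686 × 10⁻²¹)² / (2 × 1.673 × 10⁻²⁷) = 8.496 × 10⁻¹⁶ J = 5300 eV.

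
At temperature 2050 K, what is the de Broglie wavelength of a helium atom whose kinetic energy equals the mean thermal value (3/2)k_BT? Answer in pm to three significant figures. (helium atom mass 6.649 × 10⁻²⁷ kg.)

λ = 27.9 pm

KE = (3/2)k_BT = 1.5 × 1.381 × 10⁻²³ × 2050 = 4.247 × 10⁻²⁰ J.
p = √(2mKE) = √(2 × 6.649 × 10⁻²⁷ × 4.247 × 10⁻²⁰) = 2.376 × 10⁻²³ kg·m/s.
λ = h/p = 2.79 × 10⁻¹¹ m = 27.9 pm.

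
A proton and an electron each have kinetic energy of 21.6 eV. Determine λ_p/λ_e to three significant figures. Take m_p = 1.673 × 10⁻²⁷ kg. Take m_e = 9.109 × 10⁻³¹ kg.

At fixed KE, p = √(2mKE) so λ = h/p ∝ 1/√m.
λ_p/λ_e = √(m_e/m_p) = √(9.109 × 10⁻³¹/1.673 × 10⁻²⁷) = √(5.445 × 10⁻⁴) = 0.0233.

λ_p/λ_e = 0.0233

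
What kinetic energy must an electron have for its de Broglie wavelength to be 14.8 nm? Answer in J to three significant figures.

KE = 1.10 × 10⁻²¹ J

p = h/λ = 6.626 × 10⁻³⁴ / 1.480 × 10⁻⁸ = 4.477 × 10⁻²⁶ kg·m/s.
KE = p²/(2m) = (4.477 × 10⁻²⁶)² / (2 × 9.109 × 10⁻³¹) = 1.100 × 10⁻²¹ J = 1.10 × 10⁻²¹ J.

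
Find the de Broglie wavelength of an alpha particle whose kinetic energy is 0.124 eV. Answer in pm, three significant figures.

KE = 0.124 eV = 1.986 × 10⁻²⁰ J.
p = √(2mKE) = √(2 × 6.645 × 10⁻²⁷ × 1.986 × 10⁻²⁰) = 1.625 × 10⁻²³ kg·m/s.
λ = h/p = 6.626 × 10⁻³⁴ / 1.625 × 10⁻²³ = 4.08 × 10⁻¹¹ m = 40.8 pm.

λ = 40.8 pm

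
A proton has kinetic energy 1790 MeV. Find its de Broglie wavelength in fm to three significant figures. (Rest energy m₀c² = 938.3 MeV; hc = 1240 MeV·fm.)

λ = 0.484 fm

Total energy E = KE + m₀c² = 1790 + 938.3 = 2728.3 MeV.
(pc)² = E² − (m₀c²)² = (2728.3)² − (938.3)² = 6.563 × 10⁶ MeV², so pc = 2562 MeV.
λ = hc/(pc) = 1240 MeV·fm / 2562 MeV = 0.484 fm.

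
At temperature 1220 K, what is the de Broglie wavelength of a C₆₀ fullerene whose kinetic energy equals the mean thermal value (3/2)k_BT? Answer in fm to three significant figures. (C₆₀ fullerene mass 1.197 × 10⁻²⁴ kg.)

λ = 2690 fm

KE = (3/2)k_BT = 1.5 × 1.381 × 10⁻²³ × 1220 = 2.527 × 10⁻²⁰ J.
p = √(2mKE) = √(2 × 1.197 × 10⁻²⁴ × 2.527 × 10⁻²⁰) = 2.460 × 10⁻²² kg·m/s.
λ = h/p = 2.69 × 10⁻¹² m = 2690 fm.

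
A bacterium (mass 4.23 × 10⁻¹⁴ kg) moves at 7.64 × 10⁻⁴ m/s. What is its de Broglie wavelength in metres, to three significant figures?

λ = 2.05 × 10⁻¹⁷ m

p = mv = 4.23 × 10⁻¹⁴ × 7.64 × 10⁻⁴ = 3.232 × 10⁻¹⁷ kg·m/s.
λ = h/p = 6.626 × 10⁻³⁴ / 3.232 × 10⁻¹⁷ = 2.05 × 10⁻¹⁷ m.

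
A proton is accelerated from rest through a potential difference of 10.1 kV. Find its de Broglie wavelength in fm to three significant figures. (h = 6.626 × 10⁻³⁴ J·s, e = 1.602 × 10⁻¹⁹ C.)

λ = 285 fm

KE = eV = 1.602 × 10⁻¹⁹ × 1.010 × 10⁴ = 1.618 × 10⁻¹⁵ J.
p = √(2mKE) = √(2 × 1.673 × 10⁻²⁷ × 1.618 × 10⁻¹⁵) = 2.327 × 10⁻²¹ kg·m/s.
λ = h/p = 6.626 × 10⁻³⁴ / 2.327 × 10⁻²¹ = 2.85 × 10⁻¹³ m = 285 fm.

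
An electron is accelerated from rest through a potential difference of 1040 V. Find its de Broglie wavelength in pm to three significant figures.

KE = eV = 1.602 × 10⁻¹⁹ × 1040 = 1.666 × 10⁻¹⁶ J.
p = √(2mKE) = √(2 × 9.109 × 10⁻³¹ × 1.666 × 10⁻¹⁶) = 1.742 × 10⁻²³ kg·m/s.
λ = h/p = 6.626 × 10⁻³⁴ / 1.742 × 10⁻²³ = 3.80 × 10⁻¹¹ m = 38.0 pm.

λ = 38.0 pm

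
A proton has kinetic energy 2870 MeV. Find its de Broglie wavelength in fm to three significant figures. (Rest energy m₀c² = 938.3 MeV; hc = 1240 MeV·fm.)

Total energy E = KE + m₀c² = 2870 + 938.3 = 3808.3 MeV.
(pc)² = E² − (m₀c²)² = (3808.3)² − (938.3)² = 1.362 × 10⁷ MeV², so pc = 3691 MeV.
λ = hc/(pc) = 1240 MeV·fm / 3691 MeV = 0.336 fm.

λ = 0.336 fm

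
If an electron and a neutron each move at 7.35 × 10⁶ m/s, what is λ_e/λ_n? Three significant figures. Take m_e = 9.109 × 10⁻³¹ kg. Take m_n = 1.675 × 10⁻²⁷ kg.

λ_e/λ_n = 1840

At fixed v, p = mv so λ = h/(mv) ∝ 1/m.
λ_e/λ_n = m_n/m_e = 1.675 × 10⁻²⁷/9.109 × 10⁻³¹ = 1840.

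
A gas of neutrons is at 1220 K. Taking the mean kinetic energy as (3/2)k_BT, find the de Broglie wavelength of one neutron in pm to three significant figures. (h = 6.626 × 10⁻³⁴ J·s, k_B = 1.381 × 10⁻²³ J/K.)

λ = 72.0 pm

KE = (3/2)k_BT = 1.5 × 1.381 × 10⁻²³ × 1220 = 2.527 × 10⁻²⁰ J.
p = √(2mKE) = √(2 × 1.675 × 10⁻²⁷ × 2.527 × 10⁻²⁰) = 9.201 × 10⁻²⁴ kg·m/s.
λ = h/p = 7.20 × 10⁻¹¹ m = 72.0 pm.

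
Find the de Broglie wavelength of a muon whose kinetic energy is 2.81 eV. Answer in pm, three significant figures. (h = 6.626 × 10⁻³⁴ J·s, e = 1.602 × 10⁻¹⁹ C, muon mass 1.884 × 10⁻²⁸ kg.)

KE = 2.81 eV = 4.502 × 10⁻¹⁹ J.
p = √(2mKE) = √(2 × 1.884 × 10⁻²⁸ × 4.502 × 10⁻¹⁹) = 1.302 × 10⁻²³ kg·m/s.
λ = h/p = 6.626 × 10⁻³⁴ / 1.302 × 10⁻²³ = 5.09 × 10⁻¹¹ m = 50.9 pm.

λ = 50.9 pm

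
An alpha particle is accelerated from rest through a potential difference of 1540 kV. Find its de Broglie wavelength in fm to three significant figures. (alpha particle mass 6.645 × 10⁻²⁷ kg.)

λ = 8.18 fm

KE = 2eV = 2 × 1.602 × 10⁻¹⁹ × 1.540 × 10⁶ = 4.934 × 10⁻¹³ J.
p = √(2mKE) = √(2 × 6.645 × 10⁻²⁷ × 4.934 × 10⁻¹³) = 8.098 × 10⁻²⁰ kg·m/s.
λ = h/p = 6.626 × 10⁻³⁴ / 8.098 × 10⁻²⁰ = 8.18 × 10⁻¹⁵ m = 8.18 fm.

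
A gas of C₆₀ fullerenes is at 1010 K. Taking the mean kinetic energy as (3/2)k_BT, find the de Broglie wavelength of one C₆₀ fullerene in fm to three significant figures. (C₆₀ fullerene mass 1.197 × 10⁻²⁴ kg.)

λ = 2960 fm

KE = (3/2)k_BT = 1.5 × 1.381 × 10⁻²³ × 1010 = 2.092 × 10⁻²⁰ J.
p = √(2mKE) = √(2 × 1.197 × 10⁻²⁴ × 2.092 × 10⁻²⁰) = 2.238 × 10⁻²² kg·m/s.
λ = h/p = 2.96 × 10⁻¹² m = 2960 fm.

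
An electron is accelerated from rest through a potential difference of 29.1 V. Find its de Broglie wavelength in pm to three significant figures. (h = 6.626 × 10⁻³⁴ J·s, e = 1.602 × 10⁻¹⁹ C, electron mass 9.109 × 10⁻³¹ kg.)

λ = 227 pm

KE = eV = 1.602 × 10⁻¹⁹ × 29.10 = 4.662 × 10⁻¹⁸ J.
p = √(2mKE) = √(2 × 9.109 × 10⁻³¹ × 4.662 × 10⁻¹⁸) = 2.914 × 10⁻²⁴ kg·m/s.
λ = h/p = 6.626 × 10⁻³⁴ / 2.914 × 10⁻²⁴ = 2.27 × 10⁻¹⁰ m = 227 pm.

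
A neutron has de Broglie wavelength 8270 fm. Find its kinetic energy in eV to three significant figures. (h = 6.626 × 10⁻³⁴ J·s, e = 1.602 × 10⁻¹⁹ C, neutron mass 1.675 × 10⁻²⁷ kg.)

p = h/λ = 6.626 × 10⁻³⁴ / 8.270 × 10⁻¹² = 8.012 × 10⁻²³ kg·m/s.
KE = p²/(2m) = (8.012 × 10⁻²³)² / (2 × 1.675 × 10⁻²⁷) = 1.916 × 10⁻¹⁸ J = 12.0 eV.

KE = 12.0 eV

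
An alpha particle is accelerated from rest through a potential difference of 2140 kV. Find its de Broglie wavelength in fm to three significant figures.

KE = 2eV = 2 × 1.602 × 10⁻¹⁹ × 2.140 × 10⁶ = 6.857 × 10⁻¹³ J.
p = √(2mKE) = √(2 × 6.645 × 10⁻²⁷ × 6.857 × 10⁻¹³) = 9.546 × 10⁻²⁰ kg·m/s.
λ = h/p = 6.626 × 10⁻³⁴ / 9.546 × 10⁻²⁰ = 6.94 × 10⁻¹⁵ m = 6.94 fm.

λ = 6.94 fm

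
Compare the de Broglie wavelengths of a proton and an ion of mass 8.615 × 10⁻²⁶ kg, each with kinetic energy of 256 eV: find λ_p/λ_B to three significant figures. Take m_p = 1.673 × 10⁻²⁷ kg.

λ_p/λ_B = 7.18

At fixed KE, p = √(2mKE) so λ = h/p ∝ 1/√m.
λ_p/λ_B = √(m_B/m_p) = √(8.615 × 10⁻²⁶/1.673 × 10⁻²⁷) = √(51.49) = 7.18.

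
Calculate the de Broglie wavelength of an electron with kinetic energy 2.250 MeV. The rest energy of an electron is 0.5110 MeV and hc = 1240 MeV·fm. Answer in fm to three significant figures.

λ = 457 fm

Total energy E = KE + m₀c² = 2.250 + 0.5110 = 2.7610 MeV.
(pc)² = E² − (m₀c²)² = (2.7610)² − (0.5110)² = 7.362 MeV², so pc = 2.713 MeV.
λ = hc/(pc) = 1240 MeV·fm / 2.713 MeV = 457 fm.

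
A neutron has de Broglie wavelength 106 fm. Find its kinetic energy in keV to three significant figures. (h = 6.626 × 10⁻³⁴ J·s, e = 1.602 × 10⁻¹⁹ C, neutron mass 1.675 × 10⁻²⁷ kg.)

p = h/λ = 6.626 × 10⁻³⁴ / 1.060 × 10⁻¹³ = 6.251 × 10⁻²¹ kg·m/s.
KE = p²/(2m) = (6.251 × 10⁻²¹)² / (2 × 1.675 × 10⁻²⁷) = 1.166 × 10⁻¹⁴ J = 72.8 keV.

KE = 72.8 keV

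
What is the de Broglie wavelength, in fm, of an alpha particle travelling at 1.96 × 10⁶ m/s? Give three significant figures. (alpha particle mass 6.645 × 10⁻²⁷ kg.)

λ = 50.9 fm

p = mv = 6.645 × 10⁻²⁷ × 1.96 × 10⁶ = 1.302 × 10⁻²⁰ kg·m/s.
λ = h/p = 6.626 × 10⁻³⁴ / 1.302 × 10⁻²⁰ = 5.09 × 10⁻¹⁴ m = 50.9 fm.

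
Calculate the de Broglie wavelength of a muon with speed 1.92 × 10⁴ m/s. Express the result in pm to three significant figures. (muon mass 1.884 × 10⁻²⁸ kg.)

λ = 183 pm

p = mv = 1.884 × 10⁻²⁸ × 1.92 × 10⁴ = 3.617 × 10⁻²⁴ kg·m/s.
λ = h/p = 6.626 × 10⁻³⁴ / 3.617 × 10⁻²⁴ = 1.83 × 10⁻¹⁰ m = 183 pm.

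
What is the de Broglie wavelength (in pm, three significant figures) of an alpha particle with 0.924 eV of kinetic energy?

λ = 14.9 pm

KE = 0.924 eV = 1.480 × 10⁻¹⁹ J.
p = √(2mKE) = √(2 × 6.645 × 10⁻²⁷ × 1.480 × 10⁻¹⁹) = 4.435 × 10⁻²³ kg·m/s.
λ = h/p = 6.626 × 10⁻³⁴ / 4.435 × 10⁻²³ = 1.49 × 10⁻¹¹ m = 14.9 pm.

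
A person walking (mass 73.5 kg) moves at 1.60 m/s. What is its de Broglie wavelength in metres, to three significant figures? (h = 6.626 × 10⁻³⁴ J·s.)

λ = 5.63 × 10⁻³⁶ m

p = mv = 73.5 × 1.60 = 1.176 × 10² kg·m/s.
λ = h/p = 6.626 × 10⁻³⁴ / 1.176 × 10² = 5.63 × 10⁻³⁶ m.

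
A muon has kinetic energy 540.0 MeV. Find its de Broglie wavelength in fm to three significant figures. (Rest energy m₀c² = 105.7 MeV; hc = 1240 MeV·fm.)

Total energy E = KE + m₀c² = 540.0 + 105.7 = 645.7 MeV.
(pc)² = E² − (m₀c²)² = (645.7)² − (105.7)² = 4.058 × 10⁵ MeV², so pc = 637.0 MeV.
λ = hc/(pc) = 1240 MeV·fm / 637.0 MeV = 1.95 fm.

λ = 1.95 fm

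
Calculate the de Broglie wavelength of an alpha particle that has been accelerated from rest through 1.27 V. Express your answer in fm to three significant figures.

λ = 9010 fm

KE = 2eV = 2 × 1.602 × 10⁻¹⁹ × 1.270 = 4.069 × 10⁻¹⁹ J.
p = √(2mKE) = √(2 × 6.645 × 10⁻²⁷ × 4.069 × 10⁻¹⁹) = 7.354 × 10⁻²³ kg·m/s.
λ = h/p = 6.626 × 10⁻³⁴ / 7.354 × 10⁻²³ = 9.01 × 10⁻¹² m = 9010 fm.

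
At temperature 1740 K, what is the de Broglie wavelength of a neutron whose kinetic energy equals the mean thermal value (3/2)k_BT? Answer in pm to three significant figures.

KE = (3/2)k_BT = 1.5 × 1.381 × 10⁻²³ × 1740 = 3.604 × 10⁻²⁰ J.
p = √(2mKE) = √(2 × 1.675 × 10⁻²⁷ × 3.604 × 10⁻²⁰) = 1.099 × 10⁻²³ kg·m/s.
λ = h/p = 6.03 × 10⁻¹¹ m = 60.3 pm.

λ = 60.3 pm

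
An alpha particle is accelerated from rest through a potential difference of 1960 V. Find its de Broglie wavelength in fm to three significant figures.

λ = 229 fm

KE = 2eV = 2 × 1.602 × 10⁻¹⁹ × 1960 = 6.280 × 10⁻¹⁶ J.
p = √(2mKE) = √(2 × 6.645 × 10⁻²⁷ × 6.280 × 10⁻¹⁶) = 2.889 × 10⁻²¹ kg·m/s.
λ = h/p = 6.626 × 10⁻³⁴ / 2.889 × 10⁻²¹ = 2.29 × 10⁻¹³ m = 229 fm.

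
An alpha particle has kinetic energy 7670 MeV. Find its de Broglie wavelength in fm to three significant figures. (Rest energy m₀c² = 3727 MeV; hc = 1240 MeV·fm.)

λ = 0.115 fm

Total energy E = KE + m₀c² = 7670 + 3727 = 11397 MeV.
(pc)² = E² − (m₀c²)² = (11397)² − (3727)² = 1.160 × 10⁸ MeV², so pc = 1.077 × 10⁴ MeV.
λ = hc/(pc) = 1240 MeV·fm / 1.077 × 10⁴ MeV = 0.115 fm.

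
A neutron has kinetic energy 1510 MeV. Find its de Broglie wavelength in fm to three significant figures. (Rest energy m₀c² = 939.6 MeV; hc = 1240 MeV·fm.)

Total energy E = KE + m₀c² = 1510 + 939.6 = 2449.6 MeV.
(pc)² = E² − (m₀c²)² = (2449.6)² − (939.6)² = 5.118 × 10⁶ MeV², so pc = 2262 MeV.
λ = hc/(pc) = 1240 MeV·fm / 2262 MeV = 0.548 fm.

λ = 0.548 fm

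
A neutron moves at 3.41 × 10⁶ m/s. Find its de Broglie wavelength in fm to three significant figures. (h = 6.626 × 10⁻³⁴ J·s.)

p = mv = 1.675 × 10⁻²⁷ × 3.41 × 10⁶ = 5.712 × 10⁻²¹ kg·m/s.
λ = h/p = 6.626 × 10⁻³⁴ / 5.712 × 10⁻²¹ = 1.16 × 10⁻¹³ m = 116 fm.

λ = 116 fm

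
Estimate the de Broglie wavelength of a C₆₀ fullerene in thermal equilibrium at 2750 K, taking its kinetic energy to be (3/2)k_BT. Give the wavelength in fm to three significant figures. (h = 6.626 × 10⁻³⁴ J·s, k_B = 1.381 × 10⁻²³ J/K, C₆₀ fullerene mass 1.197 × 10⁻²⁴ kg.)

λ = 1790 fm

KE = (3/2)k_BT = 1.5 × 1.381 × 10⁻²³ × 2750 = 5.697 × 10⁻²⁰ J.
p = √(2mKE) = √(2 × 1.197 × 10⁻²⁴ × 5.697 × 10⁻²⁰) = 3.693 × 10⁻²² kg·m/s.
λ = h/p = 1.79 × 10⁻¹² m = 1790 fm.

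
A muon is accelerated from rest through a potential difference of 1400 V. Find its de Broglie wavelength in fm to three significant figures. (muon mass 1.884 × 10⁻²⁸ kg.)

KE = eV = 1.602 × 10⁻¹⁹ × 1400 = 2.243 × 10⁻¹⁶ J.
p = √(2mKE) = √(2 × 1.884 × 10⁻²⁸ × 2.243 × 10⁻¹⁶) = 2.907 × 10⁻²² kg·m/s.
λ = h/p = 6.626 × 10⁻³⁴ / 2.907 × 10⁻²² = 2.28 × 10⁻¹² m = 2280 fm.

λ = 2280 fm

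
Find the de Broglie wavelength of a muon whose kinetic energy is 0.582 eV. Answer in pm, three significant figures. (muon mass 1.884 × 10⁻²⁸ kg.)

KE = 0.582 eV = 9.324 × 10⁻²⁰ J.
p = √(2mKE) = √(2 × 1.884 × 10⁻²⁸ × 9.324 × 10⁻²⁰) = 5.927 × 10⁻²⁴ kg·m/s.
λ = h/p = 6.626 × 10⁻³⁴ / 5.927 × 10⁻²⁴ = 1.12 × 10⁻¹⁰ m = 112 pm.

λ = 112 pm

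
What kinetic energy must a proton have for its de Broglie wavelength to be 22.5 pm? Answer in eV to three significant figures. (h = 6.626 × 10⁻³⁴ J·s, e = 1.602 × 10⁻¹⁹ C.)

KE = 1.62 eV

p = h/λ = 6.626 × 10⁻³⁴ / 2.250 × 10⁻¹¹ = 2.945 × 10⁻²³ kg·m/s.
KE = p²/(2m) = (2.945 × 10⁻²³)² / (2 × 1.673 × 10⁻²⁷) = 2.592 × 10⁻¹⁹ J = 1.62 eV.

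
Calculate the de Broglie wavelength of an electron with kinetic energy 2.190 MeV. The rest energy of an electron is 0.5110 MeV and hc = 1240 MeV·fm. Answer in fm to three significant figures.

Total energy E = KE + m₀c² = 2.190 + 0.5110 = 2.7010 MeV.
(pc)² = E² − (m₀c²)² = (2.7010)² − (0.5110)² = 7.034 MeV², so pc = 2.652 MeV.
λ = hc/(pc) = 1240 MeV·fm / 2.652 MeV = 468 fm.

λ = 468 fm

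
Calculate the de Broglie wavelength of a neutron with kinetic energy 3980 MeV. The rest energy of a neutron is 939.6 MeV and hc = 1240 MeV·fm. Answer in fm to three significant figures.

Total energy E = KE + m₀c² = 3980 + 939.6 = 4919.6 MeV.
(pc)² = E² − (m₀c²)² = (4919.6)² − (939.6)² = 2.332 × 10⁷ MeV², so pc = 4829 MeV.
λ = hc/(pc) = 1240 MeV·fm / 4829 MeV = 0.257 fm.

λ = 0.257 fm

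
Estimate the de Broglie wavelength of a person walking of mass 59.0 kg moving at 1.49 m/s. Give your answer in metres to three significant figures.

p = mv = 59.0 × 1.49 = 8.791 × 10¹ kg·m/s.
λ = h/p = 6.626 × 10⁻³⁴ / 8.791 × 10¹ = 7.54 × 10⁻³⁶ m.

λ = 7.54 × 10⁻³⁶ m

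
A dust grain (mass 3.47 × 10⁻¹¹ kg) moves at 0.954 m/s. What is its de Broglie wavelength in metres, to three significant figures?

λ = 2.00 × 10⁻²³ m

p = mv = 3.47 × 10⁻¹¹ × 0.954 = 3.310 × 10⁻¹¹ kg·m/s.
λ = h/p = 6.626 × 10⁻³⁴ / 3.310 × 10⁻¹¹ = 2.00 × 10⁻²³ m.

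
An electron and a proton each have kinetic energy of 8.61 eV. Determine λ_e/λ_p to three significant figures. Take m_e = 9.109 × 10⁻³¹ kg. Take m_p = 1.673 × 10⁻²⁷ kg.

At fixed KE, p = √(2mKE) so λ = h/p ∝ 1/√m.
λ_e/λ_p = √(m_p/m_e) = √(1.673 × 10⁻²⁷/9.109 × 10⁻³¹) = √(1837) = 42.9.

λ_e/λ_p = 42.9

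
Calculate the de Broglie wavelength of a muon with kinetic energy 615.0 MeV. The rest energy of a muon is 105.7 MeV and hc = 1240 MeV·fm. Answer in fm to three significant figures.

Total energy E = KE + m₀c² = 615.0 + 105.7 = 720.7 MeV.
(pc)² = E² − (m₀c²)² = (720.7)² − (105.7)² = 5.082 × 10⁵ MeV², so pc = 712.9 MeV.
λ = hc/(pc) = 1240 MeV·fm / 712.9 MeV = 1.74 fm.

λ = 1.74 fm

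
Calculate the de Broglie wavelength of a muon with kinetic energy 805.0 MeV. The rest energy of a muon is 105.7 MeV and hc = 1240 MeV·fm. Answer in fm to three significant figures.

λ = 1.37 fm

Total energy E = KE + m₀c² = 805.0 + 105.7 = 910.7 MeV.
(pc)² = E² − (m₀c²)² = (910.7)² − (105.7)² = 8.182 × 10⁵ MeV², so pc = 904.5 MeV.
λ = hc/(pc) = 1240 MeV·fm / 904.5 MeV = 1.37 fm.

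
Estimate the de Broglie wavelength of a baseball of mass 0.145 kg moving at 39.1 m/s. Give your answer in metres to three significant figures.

λ = 1.17 × 10⁻³⁴ m

p = mv = 0.145 × 39.1 = 5.670 kg·m/s.
λ = h/p = 6.626 × 10⁻³⁴ / 5.670 = 1.17 × 10⁻³⁴ m.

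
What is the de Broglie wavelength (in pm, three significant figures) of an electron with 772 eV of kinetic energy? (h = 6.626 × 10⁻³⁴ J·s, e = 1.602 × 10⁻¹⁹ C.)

λ = 44.1 pm

KE = 772 eV = 1.237 × 10⁻¹⁶ J.
p = √(2mKE) = √(2 × 9.109 × 10⁻³¹ × 1.237 × 10⁻¹⁶) = 1.501 × 10⁻²³ kg·m/s.
λ = h/p = 6.626 × 10⁻³⁴ / 1.501 × 10⁻²³ = 4.41 × 10⁻¹¹ m = 44.1 pm.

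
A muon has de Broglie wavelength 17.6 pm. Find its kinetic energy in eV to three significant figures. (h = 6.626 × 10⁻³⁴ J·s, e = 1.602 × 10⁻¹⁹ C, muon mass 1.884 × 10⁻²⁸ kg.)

KE = 23.5 eV

p = h/λ = 6.626 × 10⁻³⁴ / 1.760 × 10⁻¹¹ = 3.765 × 10⁻²³ kg·m/s.
KE = p²/(2m) = (3.765 × 10⁻²³)² / (2 × 1.884 × 10⁻²⁸) = 3.762 × 10⁻¹⁸ J = 23.5 eV.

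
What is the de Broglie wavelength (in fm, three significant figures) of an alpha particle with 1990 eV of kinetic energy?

λ = 322 fm

KE = 1990 eV = 3.188 × 10⁻¹⁶ J.
p = √(2mKE) = √(2 × 6.645 × 10⁻²⁷ × 3.188 × 10⁻¹⁶) = 2.058 × 10⁻²¹ kg·m/s.
λ = h/p = 6.626 × 10⁻³⁴ / 2.058 × 10⁻²¹ = 3.22 × 10⁻¹³ m = 322 fm.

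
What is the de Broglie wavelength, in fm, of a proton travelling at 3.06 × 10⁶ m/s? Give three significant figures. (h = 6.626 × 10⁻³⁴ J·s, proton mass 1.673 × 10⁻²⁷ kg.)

λ = 129 fm

p = mv = 1.673 × 10⁻²⁷ × 3.06 × 10⁶ = 5.119 × 10⁻²¹ kg·m/s.
λ = h/p = 6.626 × 10⁻³⁴ / 5.119 × 10⁻²¹ = 1.29 × 10⁻¹³ m = 129 fm.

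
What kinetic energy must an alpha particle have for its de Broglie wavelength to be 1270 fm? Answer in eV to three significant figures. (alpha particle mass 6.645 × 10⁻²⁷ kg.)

p = h/λ = 6.626 × 10⁻³⁴ / 1.270 × 10⁻¹² = 5.217 × 10⁻²² kg·m/s.
KE = p²/(2m) = (5.217 × 10⁻²²)² / (2 × 6.645 × 10⁻²⁷) = 2.048 × 10⁻¹⁷ J = 128 eV.

KE = 128 eV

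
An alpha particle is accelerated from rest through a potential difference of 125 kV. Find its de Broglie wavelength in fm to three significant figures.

KE = 2eV = 2 × 1.602 × 10⁻¹⁹ × 1.250 × 10⁵ = 4.005 × 10⁻¹⁴ J.
p = √(2mKE) = √(2 × 6.645 × 10⁻²⁷ × 4.005 × 10⁻¹⁴) = 2.307 × 10⁻²⁰ kg·m/s.
λ = h/p = 6.626 × 10⁻³⁴ / 2.307 × 10⁻²⁰ = 2.87 × 10⁻¹⁴ m = 28.7 fm.

λ = 28.7 fm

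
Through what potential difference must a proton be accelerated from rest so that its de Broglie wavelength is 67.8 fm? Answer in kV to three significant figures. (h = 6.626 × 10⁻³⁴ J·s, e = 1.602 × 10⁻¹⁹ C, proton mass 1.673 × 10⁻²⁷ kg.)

V = 178 kV

p = h/λ = 6.626 × 10⁻³⁴ / 6.780 × 10⁻¹⁴ = 9.773 × 10⁻²¹ kg·m/s.
KE = p²/(2m) = 2.854 × 10⁻¹⁴ J.
V = KE/e = 2.854 × 10⁻¹⁴ / (1.602 × 10⁻¹⁹) = 178 kV.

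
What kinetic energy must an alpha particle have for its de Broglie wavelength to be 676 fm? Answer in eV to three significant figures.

KE = 451 eV

p = h/λ = 6.626 × 10⁻³⁴ / 6.760 × 10⁻¹³ = 9.802 × 10⁻²² kg·m/s.
KE = p²/(2m) = (9.802 × 10⁻²²)² / (2 × 6.645 × 10⁻²⁷) = 7.229 × 10⁻¹⁷ J = 451 eV.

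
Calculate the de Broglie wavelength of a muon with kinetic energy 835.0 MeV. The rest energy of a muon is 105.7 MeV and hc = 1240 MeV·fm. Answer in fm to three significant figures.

λ = 1.33 fm

Total energy E = KE + m₀c² = 835.0 + 105.7 = 940.7 MeV.
(pc)² = E² − (m₀c²)² = (940.7)² − (105.7)² = 8.737 × 10⁵ MeV², so pc = 934.7 MeV.
λ = hc/(pc) = 1240 MeV·fm / 934.7 MeV = 1.33 fm.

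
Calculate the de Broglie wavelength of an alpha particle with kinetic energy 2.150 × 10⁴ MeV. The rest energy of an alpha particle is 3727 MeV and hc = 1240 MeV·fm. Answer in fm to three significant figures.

λ = 0.0497 fm

Total energy E = KE + m₀c² = 2.150 × 10⁴ + 3727 = 25227 MeV.
(pc)² = E² − (m₀c²)² = (25227)² − (3727)² = 6.225 × 10⁸ MeV², so pc = 2.495 × 10⁴ MeV.
λ = hc/(pc) = 1240 MeV·fm / 2.495 × 10⁴ MeV = 0.0497 fm.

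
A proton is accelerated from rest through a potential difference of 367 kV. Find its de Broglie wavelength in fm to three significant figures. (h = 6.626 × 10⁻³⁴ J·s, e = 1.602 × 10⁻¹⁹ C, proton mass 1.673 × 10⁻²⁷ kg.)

KE = eV = 1.602 × 10⁻¹⁹ × 3.670 × 10⁵ = 5.879 × 10⁻¹⁴ J.
p = √(2mKE) = √(2 × 1.673 × 10⁻²⁷ × 5.879 × 10⁻¹⁴) = 1.403 × 10⁻²⁰ kg·m/s.
λ = h/p = 6.626 × 10⁻³⁴ / 1.403 × 10⁻²⁰ = 4.72 × 10⁻¹⁴ m = 47.2 fm.

λ = 47.2 fm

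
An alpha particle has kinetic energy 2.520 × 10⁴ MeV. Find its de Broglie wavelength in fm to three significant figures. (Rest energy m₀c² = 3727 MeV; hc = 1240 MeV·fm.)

Total energy E = KE + m₀c² = 2.520 × 10⁴ + 3727 = 28927 MeV.
(pc)² = E² − (m₀c²)² = (28927)² − (3727)² = 8.229 × 10⁸ MeV², so pc = 2.869 × 10⁴ MeV.
λ = hc/(pc) = 1240 MeV·fm / 2.869 × 10⁴ MeV = 0.0432 fm.

λ = 0.0432 fm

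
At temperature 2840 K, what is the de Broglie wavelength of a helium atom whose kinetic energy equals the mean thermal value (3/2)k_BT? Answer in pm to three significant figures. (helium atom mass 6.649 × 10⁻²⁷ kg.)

KE = (3/2)k_BT = 1.5 × 1.381 × 10⁻²³ × 2840 = 5.883 × 10⁻²⁰ J.
p = √(2mKE) = √(2 × 6.649 × 10⁻²⁷ × 5.883 × 10⁻²⁰) = 2.797 × 10⁻²³ kg·m/s.
λ = h/p = 2.37 × 10⁻¹¹ m = 23.7 pm.

λ = 23.7 pm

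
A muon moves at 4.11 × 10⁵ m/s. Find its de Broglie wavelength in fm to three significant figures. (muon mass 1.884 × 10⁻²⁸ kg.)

λ = 8560 fm

p = mv = 1.884 × 10⁻²⁸ × 4.11 × 10⁵ = 7.743 × 10⁻²³ kg·m/s.
λ = h/p = 6.626 × 10⁻³⁴ / 7.743 × 10⁻²³ = 8.56 × 10⁻¹² m = 8560 fm.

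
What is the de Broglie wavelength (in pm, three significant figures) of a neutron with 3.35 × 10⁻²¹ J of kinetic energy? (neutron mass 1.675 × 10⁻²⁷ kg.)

λ = 198 pm

p = √(2mKE) = √(2 × 1.675 × 10⁻²⁷ × 3.350 × 10⁻²¹) = 3.350 × 10⁻²⁴ kg·m/s.
λ = h/p = 6.626 × 10⁻³⁴ / 3.350 × 10⁻²⁴ = 1.98 × 10⁻¹⁰ m = 198 pm.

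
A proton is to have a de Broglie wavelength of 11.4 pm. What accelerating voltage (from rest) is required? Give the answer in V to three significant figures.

V = 6.30 V

p = h/λ = 6.626 × 10⁻³⁴ / 1.140 × 10⁻¹¹ = 5.812 × 10⁻²³ kg·m/s.
KE = p²/(2m) = 1.010 × 10⁻¹⁸ J.
V = KE/e = 1.010 × 10⁻¹⁸ / (1.602 × 10⁻¹⁹) = 6.30 V.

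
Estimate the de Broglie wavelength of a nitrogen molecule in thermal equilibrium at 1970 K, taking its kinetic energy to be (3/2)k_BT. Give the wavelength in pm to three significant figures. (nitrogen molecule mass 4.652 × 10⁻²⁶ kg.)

KE = (3/2)k_BT = 1.5 × 1.381 × 10⁻²³ × 1970 = 4.081 × 10⁻²⁰ J.
p = √(2mKE) = √(2 × 4.652 × 10⁻²⁶ × 4.081 × 10⁻²⁰) = 6.162 × 10⁻²³ kg·m/s.
λ = h/p = 1.08 × 10⁻¹¹ m = 10.8 pm.

λ = 10.8 pm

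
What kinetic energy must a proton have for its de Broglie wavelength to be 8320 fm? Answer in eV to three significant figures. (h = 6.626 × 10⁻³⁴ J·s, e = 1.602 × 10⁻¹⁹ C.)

p = h/λ = 6.626 × 10⁻³⁴ / 8.320 × 10⁻¹² = 7.964 × 10⁻²³ kg·m/s.
KE = p²/(2m) = (7.964 × 10⁻²³)² / (2 × 1.673 × 10⁻²⁷) = 1.896 × 10⁻¹⁸ J = 11.8 eV.

KE = 11.8 eV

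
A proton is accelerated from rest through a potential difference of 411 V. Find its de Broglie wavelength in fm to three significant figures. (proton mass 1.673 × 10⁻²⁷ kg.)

λ = 1410 fm

KE = eV = 1.602 × 10⁻¹⁹ × 411.0 = 6.584 × 10⁻¹⁷ J.
p = √(2mKE) = √(2 × 1.673 × 10⁻²⁷ × 6.584 × 10⁻¹⁷) = 4.694 × 10⁻²² kg·m/s.
λ = h/p = 6.626 × 10⁻³⁴ / 4.694 × 10⁻²² = 1.41 × 10⁻¹² m = 1410 fm.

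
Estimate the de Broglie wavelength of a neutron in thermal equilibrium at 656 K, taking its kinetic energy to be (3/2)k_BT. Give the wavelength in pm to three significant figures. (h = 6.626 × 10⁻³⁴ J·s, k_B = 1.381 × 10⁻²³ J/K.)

KE = (3/2)k_BT = 1.5 × 1.381 × 10⁻²³ × 656 = 1.359 × 10⁻²⁰ J.
p = √(2mKE) = √(2 × 1.675 × 10⁻²⁷ × 1.359 × 10⁻²⁰) = 6.747 × 10⁻²⁴ kg·m/s.
λ = h/p = 9.82 × 10⁻¹¹ m = 98.2 pm.

λ = 98.2 pm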